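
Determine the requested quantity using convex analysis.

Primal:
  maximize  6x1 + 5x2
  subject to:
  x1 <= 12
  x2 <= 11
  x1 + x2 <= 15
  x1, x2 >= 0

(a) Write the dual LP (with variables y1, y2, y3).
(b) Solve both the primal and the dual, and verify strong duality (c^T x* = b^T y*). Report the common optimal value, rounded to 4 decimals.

The standard primal-dual pair for 'max c^T x s.t. A x <= b, x >= 0' is:
  Dual:  min b^T y  s.t.  A^T y >= c,  y >= 0.

So the dual LP is:
  minimize  12y1 + 11y2 + 15y3
  subject to:
    y1 + y3 >= 6
    y2 + y3 >= 5
    y1, y2, y3 >= 0

Solving the primal: x* = (12, 3).
  primal value c^T x* = 87.
Solving the dual: y* = (1, 0, 5).
  dual value b^T y* = 87.
Strong duality: c^T x* = b^T y*. Confirmed.

87


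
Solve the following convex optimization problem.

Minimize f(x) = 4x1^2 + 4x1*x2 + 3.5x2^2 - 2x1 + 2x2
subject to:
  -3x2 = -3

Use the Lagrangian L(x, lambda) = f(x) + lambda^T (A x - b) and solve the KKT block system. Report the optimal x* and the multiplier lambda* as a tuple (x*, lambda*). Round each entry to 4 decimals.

Form the Lagrangian:
  L(x, lambda) = (1/2) x^T Q x + c^T x + lambda^T (A x - b)
Stationarity (grad_x L = 0): Q x + c + A^T lambda = 0.
Primal feasibility: A x = b.

This gives the KKT block system:
  [ Q   A^T ] [ x     ]   [-c ]
  [ A    0  ] [ lambda ] = [ b ]

Solving the linear system:
  x*      = (-0.25, 1)
  lambda* = (2.6667)
  f(x*)   = 5.25

x* = (-0.25, 1), lambda* = (2.6667)


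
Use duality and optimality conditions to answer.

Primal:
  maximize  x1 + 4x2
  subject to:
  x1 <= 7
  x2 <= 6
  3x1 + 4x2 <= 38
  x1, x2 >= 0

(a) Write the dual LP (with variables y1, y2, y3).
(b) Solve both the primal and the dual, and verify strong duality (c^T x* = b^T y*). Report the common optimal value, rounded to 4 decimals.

The standard primal-dual pair for 'max c^T x s.t. A x <= b, x >= 0' is:
  Dual:  min b^T y  s.t.  A^T y >= c,  y >= 0.

So the dual LP is:
  minimize  7y1 + 6y2 + 38y3
  subject to:
    y1 + 3y3 >= 1
    y2 + 4y3 >= 4
    y1, y2, y3 >= 0

Solving the primal: x* = (4.6667, 6).
  primal value c^T x* = 28.6667.
Solving the dual: y* = (0, 2.6667, 0.3333).
  dual value b^T y* = 28.6667.
Strong duality: c^T x* = b^T y*. Confirmed.

28.6667


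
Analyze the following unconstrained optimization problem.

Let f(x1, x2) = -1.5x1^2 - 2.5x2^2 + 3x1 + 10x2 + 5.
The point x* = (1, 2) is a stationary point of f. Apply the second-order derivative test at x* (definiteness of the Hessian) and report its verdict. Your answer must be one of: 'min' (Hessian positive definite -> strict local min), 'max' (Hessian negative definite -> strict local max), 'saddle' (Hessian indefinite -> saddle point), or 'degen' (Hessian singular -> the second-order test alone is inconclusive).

Compute the Hessian H = grad^2 f:
  H = [[-3, 0], [0, -5]]
Verify stationarity: grad f(x*) = H x* + g = (0, 0).
Eigenvalues of H: -5, -3.
Both eigenvalues < 0, so H is negative definite -> x* is a strict local max.

max


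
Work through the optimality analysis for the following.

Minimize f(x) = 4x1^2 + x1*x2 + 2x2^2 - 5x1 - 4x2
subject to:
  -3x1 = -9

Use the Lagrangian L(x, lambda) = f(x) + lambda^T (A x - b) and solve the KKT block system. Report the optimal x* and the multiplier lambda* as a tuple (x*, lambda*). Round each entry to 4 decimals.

Form the Lagrangian:
  L(x, lambda) = (1/2) x^T Q x + c^T x + lambda^T (A x - b)
Stationarity (grad_x L = 0): Q x + c + A^T lambda = 0.
Primal feasibility: A x = b.

This gives the KKT block system:
  [ Q   A^T ] [ x     ]   [-c ]
  [ A    0  ] [ lambda ] = [ b ]

Solving the linear system:
  x*      = (3, 0.25)
  lambda* = (6.4167)
  f(x*)   = 20.875

x* = (3, 0.25), lambda* = (6.4167)


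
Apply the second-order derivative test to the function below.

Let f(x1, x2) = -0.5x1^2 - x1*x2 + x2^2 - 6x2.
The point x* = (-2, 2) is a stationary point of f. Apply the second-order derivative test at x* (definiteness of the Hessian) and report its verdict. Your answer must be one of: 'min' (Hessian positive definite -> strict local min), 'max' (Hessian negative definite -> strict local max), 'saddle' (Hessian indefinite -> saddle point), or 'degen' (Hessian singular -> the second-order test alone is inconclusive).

Compute the Hessian H = grad^2 f:
  H = [[-1, -1], [-1, 2]]
Verify stationarity: grad f(x*) = H x* + g = (0, 0).
Eigenvalues of H: -1.3028, 2.3028.
Eigenvalues have mixed signs, so H is indefinite -> x* is a saddle point.

saddle


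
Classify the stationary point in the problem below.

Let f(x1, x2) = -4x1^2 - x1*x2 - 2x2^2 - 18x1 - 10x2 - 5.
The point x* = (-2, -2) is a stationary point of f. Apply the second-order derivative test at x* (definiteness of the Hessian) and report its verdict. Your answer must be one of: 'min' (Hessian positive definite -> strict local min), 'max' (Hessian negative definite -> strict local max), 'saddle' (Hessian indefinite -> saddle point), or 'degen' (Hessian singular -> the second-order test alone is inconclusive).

Compute the Hessian H = grad^2 f:
  H = [[-8, -1], [-1, -4]]
Verify stationarity: grad f(x*) = H x* + g = (0, 0).
Eigenvalues of H: -8.2361, -3.7639.
Both eigenvalues < 0, so H is negative definite -> x* is a strict local max.

max


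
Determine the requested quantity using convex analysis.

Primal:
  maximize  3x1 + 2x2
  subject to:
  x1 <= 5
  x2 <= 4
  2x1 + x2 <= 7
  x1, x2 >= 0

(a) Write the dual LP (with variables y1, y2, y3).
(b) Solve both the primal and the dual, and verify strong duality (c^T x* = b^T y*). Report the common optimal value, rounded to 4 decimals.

The standard primal-dual pair for 'max c^T x s.t. A x <= b, x >= 0' is:
  Dual:  min b^T y  s.t.  A^T y >= c,  y >= 0.

So the dual LP is:
  minimize  5y1 + 4y2 + 7y3
  subject to:
    y1 + 2y3 >= 3
    y2 + y3 >= 2
    y1, y2, y3 >= 0

Solving the primal: x* = (1.5, 4).
  primal value c^T x* = 12.5.
Solving the dual: y* = (0, 0.5, 1.5).
  dual value b^T y* = 12.5.
Strong duality: c^T x* = b^T y*. Confirmed.

12.5


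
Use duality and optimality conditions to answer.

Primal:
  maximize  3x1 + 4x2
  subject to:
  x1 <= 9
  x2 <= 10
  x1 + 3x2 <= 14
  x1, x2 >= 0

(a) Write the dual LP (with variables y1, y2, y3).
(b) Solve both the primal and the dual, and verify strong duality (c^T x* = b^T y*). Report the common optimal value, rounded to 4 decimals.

The standard primal-dual pair for 'max c^T x s.t. A x <= b, x >= 0' is:
  Dual:  min b^T y  s.t.  A^T y >= c,  y >= 0.

So the dual LP is:
  minimize  9y1 + 10y2 + 14y3
  subject to:
    y1 + y3 >= 3
    y2 + 3y3 >= 4
    y1, y2, y3 >= 0

Solving the primal: x* = (9, 1.6667).
  primal value c^T x* = 33.6667.
Solving the dual: y* = (1.6667, 0, 1.3333).
  dual value b^T y* = 33.6667.
Strong duality: c^T x* = b^T y*. Confirmed.

33.6667


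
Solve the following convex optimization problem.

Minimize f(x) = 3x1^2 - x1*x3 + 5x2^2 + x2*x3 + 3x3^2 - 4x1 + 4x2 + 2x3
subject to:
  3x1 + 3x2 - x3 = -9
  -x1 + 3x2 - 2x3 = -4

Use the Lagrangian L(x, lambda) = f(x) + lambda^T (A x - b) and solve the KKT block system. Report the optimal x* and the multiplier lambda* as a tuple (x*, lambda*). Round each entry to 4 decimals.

Form the Lagrangian:
  L(x, lambda) = (1/2) x^T Q x + c^T x + lambda^T (A x - b)
Stationarity (grad_x L = 0): Q x + c + A^T lambda = 0.
Primal feasibility: A x = b.

This gives the KKT block system:
  [ Q   A^T ] [ x     ]   [-c ]
  [ A    0  ] [ lambda ] = [ b ]

Solving the linear system:
  x*      = (-1.3265, -1.5716, 0.3058)
  lambda* = (4.017, -0.2136)
  f(x*)   = 17.4648

x* = (-1.3265, -1.5716, 0.3058), lambda* = (4.017, -0.2136)


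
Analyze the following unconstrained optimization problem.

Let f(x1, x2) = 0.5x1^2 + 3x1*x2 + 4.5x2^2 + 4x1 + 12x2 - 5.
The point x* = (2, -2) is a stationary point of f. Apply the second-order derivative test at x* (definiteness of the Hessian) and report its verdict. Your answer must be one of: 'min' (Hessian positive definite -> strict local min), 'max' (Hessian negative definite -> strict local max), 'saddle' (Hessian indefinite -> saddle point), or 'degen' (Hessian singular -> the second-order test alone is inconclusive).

Compute the Hessian H = grad^2 f:
  H = [[1, 3], [3, 9]]
Verify stationarity: grad f(x*) = H x* + g = (0, 0).
Eigenvalues of H: 0, 10.
H has a zero eigenvalue (singular; positive semidefinite but not definite), so H is neither positive definite, negative definite, nor indefinite. The second-order test alone is inconclusive -> degen.
(Indeed, f is constant along the null direction of H through x*, so x* is not a strict local extremum.)

degen


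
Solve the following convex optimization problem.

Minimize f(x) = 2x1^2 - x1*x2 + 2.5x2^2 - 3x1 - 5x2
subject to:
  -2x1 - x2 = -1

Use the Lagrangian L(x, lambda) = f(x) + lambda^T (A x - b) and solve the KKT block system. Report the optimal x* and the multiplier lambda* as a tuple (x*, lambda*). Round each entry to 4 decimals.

Form the Lagrangian:
  L(x, lambda) = (1/2) x^T Q x + c^T x + lambda^T (A x - b)
Stationarity (grad_x L = 0): Q x + c + A^T lambda = 0.
Primal feasibility: A x = b.

This gives the KKT block system:
  [ Q   A^T ] [ x     ]   [-c ]
  [ A    0  ] [ lambda ] = [ b ]

Solving the linear system:
  x*      = (0.1429, 0.7143)
  lambda* = (-1.5714)
  f(x*)   = -2.7857

x* = (0.1429, 0.7143), lambda* = (-1.5714)


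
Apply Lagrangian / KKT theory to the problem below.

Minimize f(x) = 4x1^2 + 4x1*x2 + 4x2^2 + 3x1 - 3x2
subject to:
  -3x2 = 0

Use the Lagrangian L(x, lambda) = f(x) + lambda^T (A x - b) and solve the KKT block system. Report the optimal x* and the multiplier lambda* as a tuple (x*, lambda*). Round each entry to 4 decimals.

Form the Lagrangian:
  L(x, lambda) = (1/2) x^T Q x + c^T x + lambda^T (A x - b)
Stationarity (grad_x L = 0): Q x + c + A^T lambda = 0.
Primal feasibility: A x = b.

This gives the KKT block system:
  [ Q   A^T ] [ x     ]   [-c ]
  [ A    0  ] [ lambda ] = [ b ]

Solving the linear system:
  x*      = (-0.375, 0)
  lambda* = (-1.5)
  f(x*)   = -0.5625

x* = (-0.375, 0), lambda* = (-1.5)


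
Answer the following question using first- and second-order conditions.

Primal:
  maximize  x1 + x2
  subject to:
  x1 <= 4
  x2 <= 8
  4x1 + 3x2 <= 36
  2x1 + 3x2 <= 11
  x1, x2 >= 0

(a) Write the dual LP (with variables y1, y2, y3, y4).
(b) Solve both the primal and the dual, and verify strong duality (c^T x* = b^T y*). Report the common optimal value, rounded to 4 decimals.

The standard primal-dual pair for 'max c^T x s.t. A x <= b, x >= 0' is:
  Dual:  min b^T y  s.t.  A^T y >= c,  y >= 0.

So the dual LP is:
  minimize  4y1 + 8y2 + 36y3 + 11y4
  subject to:
    y1 + 4y3 + 2y4 >= 1
    y2 + 3y3 + 3y4 >= 1
    y1, y2, y3, y4 >= 0

Solving the primal: x* = (4, 1).
  primal value c^T x* = 5.
Solving the dual: y* = (0.3333, 0, 0, 0.3333).
  dual value b^T y* = 5.
Strong duality: c^T x* = b^T y*. Confirmed.

5


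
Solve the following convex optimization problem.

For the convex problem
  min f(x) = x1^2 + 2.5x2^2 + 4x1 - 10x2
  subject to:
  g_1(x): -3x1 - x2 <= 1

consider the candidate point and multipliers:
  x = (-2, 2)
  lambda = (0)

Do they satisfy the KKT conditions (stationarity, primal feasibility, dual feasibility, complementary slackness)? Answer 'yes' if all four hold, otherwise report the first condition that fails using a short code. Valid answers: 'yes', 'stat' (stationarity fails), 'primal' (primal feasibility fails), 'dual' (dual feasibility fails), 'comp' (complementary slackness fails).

Gradient of f: grad f(x) = Q x + c = (0, 0)
Constraint values g_i(x) = a_i^T x - b_i:
  g_1((-2, 2)) = 3
Stationarity residual: grad f(x) + sum_i lambda_i a_i = (0, 0)
  -> stationarity OK
Primal feasibility (all g_i <= 0): FAILS
Dual feasibility (all lambda_i >= 0): OK
Complementary slackness (lambda_i * g_i(x) = 0 for all i): OK

Verdict: the first failing condition is primal_feasibility -> primal.

primal


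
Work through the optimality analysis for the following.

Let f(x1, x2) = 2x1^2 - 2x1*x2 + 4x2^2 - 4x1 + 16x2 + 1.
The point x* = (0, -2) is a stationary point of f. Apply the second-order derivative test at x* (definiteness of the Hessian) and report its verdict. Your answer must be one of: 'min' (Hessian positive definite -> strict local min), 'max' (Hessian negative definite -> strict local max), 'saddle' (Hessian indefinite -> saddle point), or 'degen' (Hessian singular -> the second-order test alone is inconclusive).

Compute the Hessian H = grad^2 f:
  H = [[4, -2], [-2, 8]]
Verify stationarity: grad f(x*) = H x* + g = (0, 0).
Eigenvalues of H: 3.1716, 8.8284.
Both eigenvalues > 0, so H is positive definite -> x* is a strict local min.

min


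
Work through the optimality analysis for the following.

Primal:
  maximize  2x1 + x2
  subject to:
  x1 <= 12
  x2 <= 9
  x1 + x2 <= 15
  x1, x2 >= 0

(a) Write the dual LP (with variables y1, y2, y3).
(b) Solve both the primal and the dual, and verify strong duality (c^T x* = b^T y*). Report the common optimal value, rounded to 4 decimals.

The standard primal-dual pair for 'max c^T x s.t. A x <= b, x >= 0' is:
  Dual:  min b^T y  s.t.  A^T y >= c,  y >= 0.

So the dual LP is:
  minimize  12y1 + 9y2 + 15y3
  subject to:
    y1 + y3 >= 2
    y2 + y3 >= 1
    y1, y2, y3 >= 0

Solving the primal: x* = (12, 3).
  primal value c^T x* = 27.
Solving the dual: y* = (1, 0, 1).
  dual value b^T y* = 27.
Strong duality: c^T x* = b^T y*. Confirmed.

27


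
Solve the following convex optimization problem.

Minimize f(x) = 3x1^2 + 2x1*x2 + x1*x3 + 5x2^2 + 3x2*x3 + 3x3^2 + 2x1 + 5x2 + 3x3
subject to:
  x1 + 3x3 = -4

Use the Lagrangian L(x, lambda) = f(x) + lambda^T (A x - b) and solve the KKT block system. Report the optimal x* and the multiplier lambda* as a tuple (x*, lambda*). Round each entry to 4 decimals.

Form the Lagrangian:
  L(x, lambda) = (1/2) x^T Q x + c^T x + lambda^T (A x - b)
Stationarity (grad_x L = 0): Q x + c + A^T lambda = 0.
Primal feasibility: A x = b.

This gives the KKT block system:
  [ Q   A^T ] [ x     ]   [-c ]
  [ A    0  ] [ lambda ] = [ b ]

Solving the linear system:
  x*      = (-0.3785, -0.0621, -1.2072)
  lambda* = (1.6026)
  f(x*)   = 0.8606

x* = (-0.3785, -0.0621, -1.2072), lambda* = (1.6026)


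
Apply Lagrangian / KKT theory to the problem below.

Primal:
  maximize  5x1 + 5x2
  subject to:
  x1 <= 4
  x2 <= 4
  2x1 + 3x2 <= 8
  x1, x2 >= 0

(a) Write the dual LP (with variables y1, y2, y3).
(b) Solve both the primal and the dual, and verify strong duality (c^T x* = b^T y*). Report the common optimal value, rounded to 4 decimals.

The standard primal-dual pair for 'max c^T x s.t. A x <= b, x >= 0' is:
  Dual:  min b^T y  s.t.  A^T y >= c,  y >= 0.

So the dual LP is:
  minimize  4y1 + 4y2 + 8y3
  subject to:
    y1 + 2y3 >= 5
    y2 + 3y3 >= 5
    y1, y2, y3 >= 0

Solving the primal: x* = (4, 0).
  primal value c^T x* = 20.
Solving the dual: y* = (1.6667, 0, 1.6667).
  dual value b^T y* = 20.
Strong duality: c^T x* = b^T y*. Confirmed.

20


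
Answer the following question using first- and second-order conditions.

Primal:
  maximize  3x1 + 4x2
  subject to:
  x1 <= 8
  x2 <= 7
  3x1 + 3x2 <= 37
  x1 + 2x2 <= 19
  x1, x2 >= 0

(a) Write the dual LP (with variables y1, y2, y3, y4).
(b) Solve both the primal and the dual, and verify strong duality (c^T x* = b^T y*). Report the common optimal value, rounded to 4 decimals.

The standard primal-dual pair for 'max c^T x s.t. A x <= b, x >= 0' is:
  Dual:  min b^T y  s.t.  A^T y >= c,  y >= 0.

So the dual LP is:
  minimize  8y1 + 7y2 + 37y3 + 19y4
  subject to:
    y1 + 3y3 + y4 >= 3
    y2 + 3y3 + 2y4 >= 4
    y1, y2, y3, y4 >= 0

Solving the primal: x* = (5.6667, 6.6667).
  primal value c^T x* = 43.6667.
Solving the dual: y* = (0, 0, 0.6667, 1).
  dual value b^T y* = 43.6667.
Strong duality: c^T x* = b^T y*. Confirmed.

43.6667


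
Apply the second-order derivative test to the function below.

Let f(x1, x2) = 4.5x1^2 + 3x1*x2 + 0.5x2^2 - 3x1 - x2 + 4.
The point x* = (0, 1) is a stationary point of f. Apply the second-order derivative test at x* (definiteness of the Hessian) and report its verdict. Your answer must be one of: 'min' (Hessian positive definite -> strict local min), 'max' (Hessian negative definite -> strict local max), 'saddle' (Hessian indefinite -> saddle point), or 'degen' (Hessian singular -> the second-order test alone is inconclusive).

Compute the Hessian H = grad^2 f:
  H = [[9, 3], [3, 1]]
Verify stationarity: grad f(x*) = H x* + g = (0, 0).
Eigenvalues of H: 0, 10.
H has a zero eigenvalue (singular; positive semidefinite but not definite), so H is neither positive definite, negative definite, nor indefinite. The second-order test alone is inconclusive -> degen.
(Indeed, f is constant along the null direction of H through x*, so x* is not a strict local extremum.)

degen


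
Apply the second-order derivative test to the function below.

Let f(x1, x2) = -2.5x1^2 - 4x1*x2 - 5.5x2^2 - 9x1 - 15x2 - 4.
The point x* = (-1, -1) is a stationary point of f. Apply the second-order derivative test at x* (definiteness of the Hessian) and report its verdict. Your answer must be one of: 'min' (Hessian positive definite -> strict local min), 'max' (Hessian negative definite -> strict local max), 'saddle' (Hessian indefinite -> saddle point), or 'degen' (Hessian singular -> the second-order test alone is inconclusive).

Compute the Hessian H = grad^2 f:
  H = [[-5, -4], [-4, -11]]
Verify stationarity: grad f(x*) = H x* + g = (0, 0).
Eigenvalues of H: -13, -3.
Both eigenvalues < 0, so H is negative definite -> x* is a strict local max.

max


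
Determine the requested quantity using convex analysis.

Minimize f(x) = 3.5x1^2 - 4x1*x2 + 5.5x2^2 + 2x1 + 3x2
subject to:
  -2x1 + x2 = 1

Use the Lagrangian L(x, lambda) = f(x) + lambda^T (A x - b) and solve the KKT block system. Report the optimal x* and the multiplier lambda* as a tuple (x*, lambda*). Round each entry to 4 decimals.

Form the Lagrangian:
  L(x, lambda) = (1/2) x^T Q x + c^T x + lambda^T (A x - b)
Stationarity (grad_x L = 0): Q x + c + A^T lambda = 0.
Primal feasibility: A x = b.

This gives the KKT block system:
  [ Q   A^T ] [ x     ]   [-c ]
  [ A    0  ] [ lambda ] = [ b ]

Solving the linear system:
  x*      = (-0.7429, -0.4857)
  lambda* = (-0.6286)
  f(x*)   = -1.1571

x* = (-0.7429, -0.4857), lambda* = (-0.6286)


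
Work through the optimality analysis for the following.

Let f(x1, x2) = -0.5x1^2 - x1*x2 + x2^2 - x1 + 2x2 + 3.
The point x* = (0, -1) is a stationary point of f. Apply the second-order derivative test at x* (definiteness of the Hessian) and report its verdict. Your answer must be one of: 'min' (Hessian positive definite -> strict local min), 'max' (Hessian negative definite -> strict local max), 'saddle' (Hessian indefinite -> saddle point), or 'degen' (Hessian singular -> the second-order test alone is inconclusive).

Compute the Hessian H = grad^2 f:
  H = [[-1, -1], [-1, 2]]
Verify stationarity: grad f(x*) = H x* + g = (0, 0).
Eigenvalues of H: -1.3028, 2.3028.
Eigenvalues have mixed signs, so H is indefinite -> x* is a saddle point.

saddle


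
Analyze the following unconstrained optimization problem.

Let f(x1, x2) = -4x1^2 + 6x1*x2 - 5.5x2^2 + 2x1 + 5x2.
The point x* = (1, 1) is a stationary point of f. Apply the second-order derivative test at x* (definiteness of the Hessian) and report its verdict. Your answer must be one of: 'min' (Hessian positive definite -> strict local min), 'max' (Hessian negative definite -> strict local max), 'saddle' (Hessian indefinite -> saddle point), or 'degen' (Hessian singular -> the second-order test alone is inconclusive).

Compute the Hessian H = grad^2 f:
  H = [[-8, 6], [6, -11]]
Verify stationarity: grad f(x*) = H x* + g = (0, 0).
Eigenvalues of H: -15.6847, -3.3153.
Both eigenvalues < 0, so H is negative definite -> x* is a strict local max.

max


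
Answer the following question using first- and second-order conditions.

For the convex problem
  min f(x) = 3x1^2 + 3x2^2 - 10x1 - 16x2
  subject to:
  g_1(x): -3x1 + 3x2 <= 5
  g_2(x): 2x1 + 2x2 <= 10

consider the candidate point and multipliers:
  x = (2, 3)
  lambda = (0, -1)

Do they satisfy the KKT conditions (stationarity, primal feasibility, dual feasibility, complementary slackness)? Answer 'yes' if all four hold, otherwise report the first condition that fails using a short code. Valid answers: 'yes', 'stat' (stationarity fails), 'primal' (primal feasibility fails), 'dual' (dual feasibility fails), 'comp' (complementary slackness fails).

Gradient of f: grad f(x) = Q x + c = (2, 2)
Constraint values g_i(x) = a_i^T x - b_i:
  g_1((2, 3)) = -2
  g_2((2, 3)) = 0
Stationarity residual: grad f(x) + sum_i lambda_i a_i = (0, 0)
  -> stationarity OK
Primal feasibility (all g_i <= 0): OK
Dual feasibility (all lambda_i >= 0): FAILS
Complementary slackness (lambda_i * g_i(x) = 0 for all i): OK

Verdict: the first failing condition is dual_feasibility -> dual.

dual


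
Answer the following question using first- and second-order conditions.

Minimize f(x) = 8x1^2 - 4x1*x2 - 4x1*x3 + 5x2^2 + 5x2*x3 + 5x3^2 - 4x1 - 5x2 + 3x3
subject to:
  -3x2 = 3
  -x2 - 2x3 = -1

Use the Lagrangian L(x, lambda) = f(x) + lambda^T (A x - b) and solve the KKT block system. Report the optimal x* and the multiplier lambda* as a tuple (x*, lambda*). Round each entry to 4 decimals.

Form the Lagrangian:
  L(x, lambda) = (1/2) x^T Q x + c^T x + lambda^T (A x - b)
Stationarity (grad_x L = 0): Q x + c + A^T lambda = 0.
Primal feasibility: A x = b.

This gives the KKT block system:
  [ Q   A^T ] [ x     ]   [-c ]
  [ A    0  ] [ lambda ] = [ b ]

Solving the linear system:
  x*      = (0.25, -1, 1)
  lambda* = (-4.8333, 3.5)
  f(x*)   = 12.5

x* = (0.25, -1, 1), lambda* = (-4.8333, 3.5)


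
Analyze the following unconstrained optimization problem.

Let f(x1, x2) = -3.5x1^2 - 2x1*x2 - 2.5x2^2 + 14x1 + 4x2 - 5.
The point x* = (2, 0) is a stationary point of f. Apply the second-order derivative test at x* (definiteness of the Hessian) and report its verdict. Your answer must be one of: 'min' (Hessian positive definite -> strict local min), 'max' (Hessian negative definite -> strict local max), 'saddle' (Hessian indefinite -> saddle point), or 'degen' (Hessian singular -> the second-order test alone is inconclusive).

Compute the Hessian H = grad^2 f:
  H = [[-7, -2], [-2, -5]]
Verify stationarity: grad f(x*) = H x* + g = (0, 0).
Eigenvalues of H: -8.2361, -3.7639.
Both eigenvalues < 0, so H is negative definite -> x* is a strict local max.

max


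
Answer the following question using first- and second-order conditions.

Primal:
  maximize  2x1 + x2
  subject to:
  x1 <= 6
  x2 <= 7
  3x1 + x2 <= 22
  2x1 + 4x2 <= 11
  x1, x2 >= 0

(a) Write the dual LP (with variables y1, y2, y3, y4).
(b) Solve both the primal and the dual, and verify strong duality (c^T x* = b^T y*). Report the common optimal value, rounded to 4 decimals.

The standard primal-dual pair for 'max c^T x s.t. A x <= b, x >= 0' is:
  Dual:  min b^T y  s.t.  A^T y >= c,  y >= 0.

So the dual LP is:
  minimize  6y1 + 7y2 + 22y3 + 11y4
  subject to:
    y1 + 3y3 + 2y4 >= 2
    y2 + y3 + 4y4 >= 1
    y1, y2, y3, y4 >= 0

Solving the primal: x* = (5.5, 0).
  primal value c^T x* = 11.
Solving the dual: y* = (0, 0, 0, 1).
  dual value b^T y* = 11.
Strong duality: c^T x* = b^T y*. Confirmed.

11


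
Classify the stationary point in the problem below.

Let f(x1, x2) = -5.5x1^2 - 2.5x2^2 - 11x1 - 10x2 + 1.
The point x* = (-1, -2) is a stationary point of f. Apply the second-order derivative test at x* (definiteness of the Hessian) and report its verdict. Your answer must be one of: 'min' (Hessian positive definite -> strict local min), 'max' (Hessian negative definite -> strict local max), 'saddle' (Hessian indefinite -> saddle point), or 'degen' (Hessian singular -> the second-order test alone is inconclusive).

Compute the Hessian H = grad^2 f:
  H = [[-11, 0], [0, -5]]
Verify stationarity: grad f(x*) = H x* + g = (0, 0).
Eigenvalues of H: -11, -5.
Both eigenvalues < 0, so H is negative definite -> x* is a strict local max.

max


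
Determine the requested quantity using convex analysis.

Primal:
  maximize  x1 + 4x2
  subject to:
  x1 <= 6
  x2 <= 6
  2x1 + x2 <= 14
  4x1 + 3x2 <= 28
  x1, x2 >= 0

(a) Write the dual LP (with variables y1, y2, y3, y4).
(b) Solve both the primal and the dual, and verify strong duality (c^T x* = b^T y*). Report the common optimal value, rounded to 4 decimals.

The standard primal-dual pair for 'max c^T x s.t. A x <= b, x >= 0' is:
  Dual:  min b^T y  s.t.  A^T y >= c,  y >= 0.

So the dual LP is:
  minimize  6y1 + 6y2 + 14y3 + 28y4
  subject to:
    y1 + 2y3 + 4y4 >= 1
    y2 + y3 + 3y4 >= 4
    y1, y2, y3, y4 >= 0

Solving the primal: x* = (2.5, 6).
  primal value c^T x* = 26.5.
Solving the dual: y* = (0, 3.25, 0, 0.25).
  dual value b^T y* = 26.5.
Strong duality: c^T x* = b^T y*. Confirmed.

26.5


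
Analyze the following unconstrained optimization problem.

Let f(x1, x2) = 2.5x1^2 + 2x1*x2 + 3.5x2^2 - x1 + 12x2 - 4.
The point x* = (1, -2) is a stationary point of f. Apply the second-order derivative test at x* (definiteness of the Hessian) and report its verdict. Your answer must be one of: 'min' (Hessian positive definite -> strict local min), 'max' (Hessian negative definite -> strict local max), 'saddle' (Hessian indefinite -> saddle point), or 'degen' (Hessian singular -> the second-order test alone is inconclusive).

Compute the Hessian H = grad^2 f:
  H = [[5, 2], [2, 7]]
Verify stationarity: grad f(x*) = H x* + g = (0, 0).
Eigenvalues of H: 3.7639, 8.2361.
Both eigenvalues > 0, so H is positive definite -> x* is a strict local min.

min


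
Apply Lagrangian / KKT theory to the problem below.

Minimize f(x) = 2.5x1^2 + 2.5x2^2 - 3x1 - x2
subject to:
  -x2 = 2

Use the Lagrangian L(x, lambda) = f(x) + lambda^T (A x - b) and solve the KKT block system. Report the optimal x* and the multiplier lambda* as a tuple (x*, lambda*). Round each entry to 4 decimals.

Form the Lagrangian:
  L(x, lambda) = (1/2) x^T Q x + c^T x + lambda^T (A x - b)
Stationarity (grad_x L = 0): Q x + c + A^T lambda = 0.
Primal feasibility: A x = b.

This gives the KKT block system:
  [ Q   A^T ] [ x     ]   [-c ]
  [ A    0  ] [ lambda ] = [ b ]

Solving the linear system:
  x*      = (0.6, -2)
  lambda* = (-11)
  f(x*)   = 11.1

x* = (0.6, -2), lambda* = (-11)


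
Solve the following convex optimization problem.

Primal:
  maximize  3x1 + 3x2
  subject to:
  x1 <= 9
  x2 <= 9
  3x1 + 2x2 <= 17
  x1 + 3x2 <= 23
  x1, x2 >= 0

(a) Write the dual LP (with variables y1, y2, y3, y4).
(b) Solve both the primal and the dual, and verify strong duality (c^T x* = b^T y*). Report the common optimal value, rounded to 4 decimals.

The standard primal-dual pair for 'max c^T x s.t. A x <= b, x >= 0' is:
  Dual:  min b^T y  s.t.  A^T y >= c,  y >= 0.

So the dual LP is:
  minimize  9y1 + 9y2 + 17y3 + 23y4
  subject to:
    y1 + 3y3 + y4 >= 3
    y2 + 2y3 + 3y4 >= 3
    y1, y2, y3, y4 >= 0

Solving the primal: x* = (0.7143, 7.4286).
  primal value c^T x* = 24.4286.
Solving the dual: y* = (0, 0, 0.8571, 0.4286).
  dual value b^T y* = 24.4286.
Strong duality: c^T x* = b^T y*. Confirmed.

24.4286


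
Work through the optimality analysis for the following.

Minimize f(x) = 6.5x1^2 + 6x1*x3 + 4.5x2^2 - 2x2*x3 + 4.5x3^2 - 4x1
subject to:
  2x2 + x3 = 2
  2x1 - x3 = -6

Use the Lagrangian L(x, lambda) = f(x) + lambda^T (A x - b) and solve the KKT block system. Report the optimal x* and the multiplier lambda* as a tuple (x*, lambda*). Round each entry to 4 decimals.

Form the Lagrangian:
  L(x, lambda) = (1/2) x^T Q x + c^T x + lambda^T (A x - b)
Stationarity (grad_x L = 0): Q x + c + A^T lambda = 0.
Primal feasibility: A x = b.

This gives the KKT block system:
  [ Q   A^T ] [ x     ]   [-c ]
  [ A    0  ] [ lambda ] = [ b ]

Solving the linear system:
  x*      = (-1.9778, -0.0222, 2.0444)
  lambda* = (2.1444, 8.7222)
  f(x*)   = 27.9778

x* = (-1.9778, -0.0222, 2.0444), lambda* = (2.1444, 8.7222)


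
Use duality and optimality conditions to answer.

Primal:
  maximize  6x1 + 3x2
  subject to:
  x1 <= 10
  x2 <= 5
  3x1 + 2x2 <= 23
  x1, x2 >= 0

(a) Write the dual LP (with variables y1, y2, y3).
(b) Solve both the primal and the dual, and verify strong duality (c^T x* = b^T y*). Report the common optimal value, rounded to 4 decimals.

The standard primal-dual pair for 'max c^T x s.t. A x <= b, x >= 0' is:
  Dual:  min b^T y  s.t.  A^T y >= c,  y >= 0.

So the dual LP is:
  minimize  10y1 + 5y2 + 23y3
  subject to:
    y1 + 3y3 >= 6
    y2 + 2y3 >= 3
    y1, y2, y3 >= 0

Solving the primal: x* = (7.6667, 0).
  primal value c^T x* = 46.
Solving the dual: y* = (0, 0, 2).
  dual value b^T y* = 46.
Strong duality: c^T x* = b^T y*. Confirmed.

46


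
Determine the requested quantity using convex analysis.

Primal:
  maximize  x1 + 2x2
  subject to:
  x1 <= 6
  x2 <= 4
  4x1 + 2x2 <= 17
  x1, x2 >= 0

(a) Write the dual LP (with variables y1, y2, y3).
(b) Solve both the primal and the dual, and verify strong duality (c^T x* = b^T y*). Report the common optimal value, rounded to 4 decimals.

The standard primal-dual pair for 'max c^T x s.t. A x <= b, x >= 0' is:
  Dual:  min b^T y  s.t.  A^T y >= c,  y >= 0.

So the dual LP is:
  minimize  6y1 + 4y2 + 17y3
  subject to:
    y1 + 4y3 >= 1
    y2 + 2y3 >= 2
    y1, y2, y3 >= 0

Solving the primal: x* = (2.25, 4).
  primal value c^T x* = 10.25.
Solving the dual: y* = (0, 1.5, 0.25).
  dual value b^T y* = 10.25.
Strong duality: c^T x* = b^T y*. Confirmed.

10.25


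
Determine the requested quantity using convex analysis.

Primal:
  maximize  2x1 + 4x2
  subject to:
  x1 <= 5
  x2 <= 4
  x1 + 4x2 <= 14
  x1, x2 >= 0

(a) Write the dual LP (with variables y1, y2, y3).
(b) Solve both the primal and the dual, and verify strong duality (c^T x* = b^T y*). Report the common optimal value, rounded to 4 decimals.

The standard primal-dual pair for 'max c^T x s.t. A x <= b, x >= 0' is:
  Dual:  min b^T y  s.t.  A^T y >= c,  y >= 0.

So the dual LP is:
  minimize  5y1 + 4y2 + 14y3
  subject to:
    y1 + y3 >= 2
    y2 + 4y3 >= 4
    y1, y2, y3 >= 0

Solving the primal: x* = (5, 2.25).
  primal value c^T x* = 19.
Solving the dual: y* = (1, 0, 1).
  dual value b^T y* = 19.
Strong duality: c^T x* = b^T y*. Confirmed.

19


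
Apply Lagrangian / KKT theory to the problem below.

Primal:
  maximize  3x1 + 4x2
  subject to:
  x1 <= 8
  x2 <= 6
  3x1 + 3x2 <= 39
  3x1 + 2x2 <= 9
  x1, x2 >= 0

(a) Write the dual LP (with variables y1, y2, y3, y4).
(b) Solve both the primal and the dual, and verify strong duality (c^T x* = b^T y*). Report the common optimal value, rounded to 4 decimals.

The standard primal-dual pair for 'max c^T x s.t. A x <= b, x >= 0' is:
  Dual:  min b^T y  s.t.  A^T y >= c,  y >= 0.

So the dual LP is:
  minimize  8y1 + 6y2 + 39y3 + 9y4
  subject to:
    y1 + 3y3 + 3y4 >= 3
    y2 + 3y3 + 2y4 >= 4
    y1, y2, y3, y4 >= 0

Solving the primal: x* = (0, 4.5).
  primal value c^T x* = 18.
Solving the dual: y* = (0, 0, 0, 2).
  dual value b^T y* = 18.
Strong duality: c^T x* = b^T y*. Confirmed.

18


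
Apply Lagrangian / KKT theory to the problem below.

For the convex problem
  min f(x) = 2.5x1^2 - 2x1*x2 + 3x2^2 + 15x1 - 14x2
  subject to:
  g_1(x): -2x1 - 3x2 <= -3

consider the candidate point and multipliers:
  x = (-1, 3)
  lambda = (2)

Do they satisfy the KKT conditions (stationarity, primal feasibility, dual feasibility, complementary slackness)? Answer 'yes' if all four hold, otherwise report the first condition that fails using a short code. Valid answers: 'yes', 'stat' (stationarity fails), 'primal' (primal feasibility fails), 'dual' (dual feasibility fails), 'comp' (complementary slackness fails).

Gradient of f: grad f(x) = Q x + c = (4, 6)
Constraint values g_i(x) = a_i^T x - b_i:
  g_1((-1, 3)) = -4
Stationarity residual: grad f(x) + sum_i lambda_i a_i = (0, 0)
  -> stationarity OK
Primal feasibility (all g_i <= 0): OK
Dual feasibility (all lambda_i >= 0): OK
Complementary slackness (lambda_i * g_i(x) = 0 for all i): FAILS

Verdict: the first failing condition is complementary_slackness -> comp.

comp


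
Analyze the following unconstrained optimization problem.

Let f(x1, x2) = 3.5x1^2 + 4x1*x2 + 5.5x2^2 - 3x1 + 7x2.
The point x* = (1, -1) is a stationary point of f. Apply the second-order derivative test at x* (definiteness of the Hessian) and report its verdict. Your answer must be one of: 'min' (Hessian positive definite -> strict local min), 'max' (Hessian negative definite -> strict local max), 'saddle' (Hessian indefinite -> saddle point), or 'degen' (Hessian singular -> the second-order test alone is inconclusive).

Compute the Hessian H = grad^2 f:
  H = [[7, 4], [4, 11]]
Verify stationarity: grad f(x*) = H x* + g = (0, 0).
Eigenvalues of H: 4.5279, 13.4721.
Both eigenvalues > 0, so H is positive definite -> x* is a strict local min.

min


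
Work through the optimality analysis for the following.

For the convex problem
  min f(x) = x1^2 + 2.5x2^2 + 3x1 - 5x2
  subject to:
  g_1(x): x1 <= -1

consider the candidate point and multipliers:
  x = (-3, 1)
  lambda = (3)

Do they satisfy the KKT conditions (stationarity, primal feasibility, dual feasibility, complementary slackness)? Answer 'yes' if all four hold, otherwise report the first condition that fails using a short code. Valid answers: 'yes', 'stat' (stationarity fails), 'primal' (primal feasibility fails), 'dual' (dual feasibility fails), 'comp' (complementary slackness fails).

Gradient of f: grad f(x) = Q x + c = (-3, 0)
Constraint values g_i(x) = a_i^T x - b_i:
  g_1((-3, 1)) = -2
Stationarity residual: grad f(x) + sum_i lambda_i a_i = (0, 0)
  -> stationarity OK
Primal feasibility (all g_i <= 0): OK
Dual feasibility (all lambda_i >= 0): OK
Complementary slackness (lambda_i * g_i(x) = 0 for all i): FAILS

Verdict: the first failing condition is complementary_slackness -> comp.

comp


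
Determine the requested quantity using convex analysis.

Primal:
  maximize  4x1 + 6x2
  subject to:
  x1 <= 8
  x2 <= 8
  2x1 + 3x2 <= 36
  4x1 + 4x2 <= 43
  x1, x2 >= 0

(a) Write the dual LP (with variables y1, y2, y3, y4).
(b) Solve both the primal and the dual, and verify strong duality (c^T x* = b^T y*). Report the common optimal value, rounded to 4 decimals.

The standard primal-dual pair for 'max c^T x s.t. A x <= b, x >= 0' is:
  Dual:  min b^T y  s.t.  A^T y >= c,  y >= 0.

So the dual LP is:
  minimize  8y1 + 8y2 + 36y3 + 43y4
  subject to:
    y1 + 2y3 + 4y4 >= 4
    y2 + 3y3 + 4y4 >= 6
    y1, y2, y3, y4 >= 0

Solving the primal: x* = (2.75, 8).
  primal value c^T x* = 59.
Solving the dual: y* = (0, 2, 0, 1).
  dual value b^T y* = 59.
Strong duality: c^T x* = b^T y*. Confirmed.

59


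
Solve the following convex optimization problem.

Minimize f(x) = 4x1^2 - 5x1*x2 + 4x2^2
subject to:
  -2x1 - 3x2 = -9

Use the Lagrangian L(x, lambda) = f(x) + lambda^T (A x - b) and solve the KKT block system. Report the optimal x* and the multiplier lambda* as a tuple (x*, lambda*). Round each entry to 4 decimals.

Form the Lagrangian:
  L(x, lambda) = (1/2) x^T Q x + c^T x + lambda^T (A x - b)
Stationarity (grad_x L = 0): Q x + c + A^T lambda = 0.
Primal feasibility: A x = b.

This gives the KKT block system:
  [ Q   A^T ] [ x     ]   [-c ]
  [ A    0  ] [ lambda ] = [ b ]

Solving the linear system:
  x*      = (1.7012, 1.8659)
  lambda* = (2.1402)
  f(x*)   = 9.6311

x* = (1.7012, 1.8659), lambda* = (2.1402)


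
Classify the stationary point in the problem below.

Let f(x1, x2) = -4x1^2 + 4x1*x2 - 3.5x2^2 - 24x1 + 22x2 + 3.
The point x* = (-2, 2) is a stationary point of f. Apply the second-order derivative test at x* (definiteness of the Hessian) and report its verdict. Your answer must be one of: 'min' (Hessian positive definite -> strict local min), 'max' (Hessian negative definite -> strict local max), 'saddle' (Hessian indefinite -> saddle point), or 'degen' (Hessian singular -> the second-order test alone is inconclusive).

Compute the Hessian H = grad^2 f:
  H = [[-8, 4], [4, -7]]
Verify stationarity: grad f(x*) = H x* + g = (0, 0).
Eigenvalues of H: -11.5311, -3.4689.
Both eigenvalues < 0, so H is negative definite -> x* is a strict local max.

max


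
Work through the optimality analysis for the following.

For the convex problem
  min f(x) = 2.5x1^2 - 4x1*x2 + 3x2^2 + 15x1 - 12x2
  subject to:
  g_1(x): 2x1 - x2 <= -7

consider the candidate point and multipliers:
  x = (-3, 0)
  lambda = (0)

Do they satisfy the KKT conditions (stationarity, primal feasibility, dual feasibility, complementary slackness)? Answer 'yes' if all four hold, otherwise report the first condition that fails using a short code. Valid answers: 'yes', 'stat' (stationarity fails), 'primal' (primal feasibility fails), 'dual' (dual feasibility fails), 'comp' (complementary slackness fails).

Gradient of f: grad f(x) = Q x + c = (0, 0)
Constraint values g_i(x) = a_i^T x - b_i:
  g_1((-3, 0)) = 1
Stationarity residual: grad f(x) + sum_i lambda_i a_i = (0, 0)
  -> stationarity OK
Primal feasibility (all g_i <= 0): FAILS
Dual feasibility (all lambda_i >= 0): OK
Complementary slackness (lambda_i * g_i(x) = 0 for all i): OK

Verdict: the first failing condition is primal_feasibility -> primal.

primal


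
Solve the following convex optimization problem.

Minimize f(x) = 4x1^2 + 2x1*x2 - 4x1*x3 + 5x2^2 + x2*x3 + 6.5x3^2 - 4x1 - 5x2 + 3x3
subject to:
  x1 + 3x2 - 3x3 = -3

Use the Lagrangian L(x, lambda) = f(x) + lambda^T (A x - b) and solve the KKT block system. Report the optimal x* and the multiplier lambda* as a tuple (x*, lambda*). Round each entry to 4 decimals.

Form the Lagrangian:
  L(x, lambda) = (1/2) x^T Q x + c^T x + lambda^T (A x - b)
Stationarity (grad_x L = 0): Q x + c + A^T lambda = 0.
Primal feasibility: A x = b.

This gives the KKT block system:
  [ Q   A^T ] [ x     ]   [-c ]
  [ A    0  ] [ lambda ] = [ b ]

Solving the linear system:
  x*      = (0.6078, -0.5448, 0.6578)
  lambda* = (2.8583)
  f(x*)   = 5.4206

x* = (0.6078, -0.5448, 0.6578), lambda* = (2.8583)


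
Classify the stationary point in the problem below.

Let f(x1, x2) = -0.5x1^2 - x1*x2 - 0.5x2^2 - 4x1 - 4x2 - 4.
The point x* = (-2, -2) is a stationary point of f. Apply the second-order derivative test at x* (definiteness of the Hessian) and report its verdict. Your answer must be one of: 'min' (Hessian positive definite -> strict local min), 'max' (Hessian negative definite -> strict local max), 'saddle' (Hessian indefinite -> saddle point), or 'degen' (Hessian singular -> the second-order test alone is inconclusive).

Compute the Hessian H = grad^2 f:
  H = [[-1, -1], [-1, -1]]
Verify stationarity: grad f(x*) = H x* + g = (0, 0).
Eigenvalues of H: -2, 0.
H has a zero eigenvalue (singular; negative semidefinite but not definite), so H is neither positive definite, negative definite, nor indefinite. The second-order test alone is inconclusive -> degen.
(Indeed, f is constant along the null direction of H through x*, so x* is not a strict local extremum.)

degen


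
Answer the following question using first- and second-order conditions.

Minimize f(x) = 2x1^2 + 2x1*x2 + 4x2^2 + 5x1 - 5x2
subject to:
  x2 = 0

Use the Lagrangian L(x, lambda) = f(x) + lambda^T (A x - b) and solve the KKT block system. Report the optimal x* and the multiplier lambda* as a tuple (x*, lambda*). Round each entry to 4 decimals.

Form the Lagrangian:
  L(x, lambda) = (1/2) x^T Q x + c^T x + lambda^T (A x - b)
Stationarity (grad_x L = 0): Q x + c + A^T lambda = 0.
Primal feasibility: A x = b.

This gives the KKT block system:
  [ Q   A^T ] [ x     ]   [-c ]
  [ A    0  ] [ lambda ] = [ b ]

Solving the linear system:
  x*      = (-1.25, 0)
  lambda* = (7.5)
  f(x*)   = -3.125

x* = (-1.25, 0), lambda* = (7.5)


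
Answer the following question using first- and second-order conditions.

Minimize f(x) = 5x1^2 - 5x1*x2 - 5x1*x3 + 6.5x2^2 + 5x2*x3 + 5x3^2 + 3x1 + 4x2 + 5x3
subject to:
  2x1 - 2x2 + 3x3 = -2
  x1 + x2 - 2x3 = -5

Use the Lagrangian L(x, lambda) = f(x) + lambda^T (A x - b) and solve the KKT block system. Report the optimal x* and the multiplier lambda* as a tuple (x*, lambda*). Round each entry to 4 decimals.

Form the Lagrangian:
  L(x, lambda) = (1/2) x^T Q x + c^T x + lambda^T (A x - b)
Stationarity (grad_x L = 0): Q x + c + A^T lambda = 0.
Primal feasibility: A x = b.

This gives the KKT block system:
  [ Q   A^T ] [ x     ]   [-c ]
  [ A    0  ] [ lambda ] = [ b ]

Solving the linear system:
  x*      = (-2.9734, -1.8137, 0.1064)
  lambda* = (3.5046, 11.1883)
  f(x*)   = 23.654

x* = (-2.9734, -1.8137, 0.1064), lambda* = (3.5046, 11.1883)
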